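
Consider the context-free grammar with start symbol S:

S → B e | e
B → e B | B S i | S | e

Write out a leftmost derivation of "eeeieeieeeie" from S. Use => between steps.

S => Be   [S → B e]
Be => BSie   [B → B S i]
BSie => eBSie   [B → e B]
eBSie => eSSie   [B → S]
eSSie => eBeSie   [S → B e]
eBeSie => eSeSie   [B → S]
eSeSie => eBeeSie   [S → B e]
eBeeSie => eBSieeSie   [B → B S i]
eBSieeSie => eBSiSieeSie   [B → B S i]
eBSiSieeSie => eeSiSieeSie   [B → e]
eeSiSieeSie => eeeiSieeSie   [S → e]
eeeiSieeSie => eeeiBeieeSie   [S → B e]
eeeiBeieeSie => eeeieeieeSie   [B → e]
eeeieeieeSie => eeeieeieeeie   [S → e]

S=>Be=>BSie=>eBSie=>eSSie=>eBeSie=>eSeSie=>eBeeSie=>eBSieeSie=>eBSiSieeSie=>eeSiSieeSie=>eeeiSieeSie=>eeeiBeieeSie=>eeeieeieeSie=>eeeieeieeeie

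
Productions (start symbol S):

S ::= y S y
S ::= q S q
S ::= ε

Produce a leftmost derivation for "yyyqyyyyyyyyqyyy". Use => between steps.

S => ySy   [S ::= y S y]
ySy => yySyy   [S ::= y S y]
yySyy => yyySyyy   [S ::= y S y]
yyySyyy => yyyqSqyyy   [S ::= q S q]
yyyqSqyyy => yyyqySyqyyy   [S ::= y S y]
yyyqySyqyyy => yyyqyySyyqyyy   [S ::= y S y]
yyyqyySyyqyyy => yyyqyyySyyyqyyy   [S ::= y S y]
yyyqyyySyyyqyyy => yyyqyyyySyyyyqyyy   [S ::= y S y]
yyyqyyyySyyyyqyyy => yyyqyyyyyyyyqyyy   [S ::= ε]

S => ySy => yySyy => yyySyyy => yyyqSqyyy => yyyqySyqyyy => yyyqyySyyqyyy => yyyqyyySyyyqyyy => yyyqyyyySyyyyqyyy => yyyqyyyyyyyyqyyy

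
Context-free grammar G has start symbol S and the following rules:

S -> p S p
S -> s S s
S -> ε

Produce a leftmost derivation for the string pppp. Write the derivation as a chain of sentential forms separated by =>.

S=>pSp=>ppSpp=>pppp

S => pSp   [S -> p S p]
pSp => ppSpp   [S -> p S p]
ppSpp => pppp   [S -> ε]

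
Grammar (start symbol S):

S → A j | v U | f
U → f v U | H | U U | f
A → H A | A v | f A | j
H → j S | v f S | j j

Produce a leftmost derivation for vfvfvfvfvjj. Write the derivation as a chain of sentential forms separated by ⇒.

S ⇒ vU ⇒ vfvU ⇒ vfvfvU ⇒ vfvfvfvU ⇒ vfvfvfvfvU ⇒ vfvfvfvfvH ⇒ vfvfvfvfvjj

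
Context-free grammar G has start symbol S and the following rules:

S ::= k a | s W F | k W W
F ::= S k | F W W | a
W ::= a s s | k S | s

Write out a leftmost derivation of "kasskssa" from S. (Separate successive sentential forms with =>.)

S => kWW   [S ::= k W W]
kWW => kassW   [W ::= a s s]
kassW => kasskS   [W ::= k S]
kasskS => kassksWF   [S ::= s W F]
kassksWF => kasskssF   [W ::= s]
kasskssF => kasskssa   [F ::= a]

S => kWW => kassW => kasskS => kassksWF => kasskssF => kasskssa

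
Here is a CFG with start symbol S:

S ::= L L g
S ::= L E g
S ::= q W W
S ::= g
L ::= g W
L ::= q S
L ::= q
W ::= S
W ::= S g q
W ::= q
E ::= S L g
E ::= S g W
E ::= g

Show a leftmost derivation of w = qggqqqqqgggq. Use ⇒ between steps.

S⇒qWW⇒qSgqW⇒qggqW⇒qggqSgq⇒qggqLEggq⇒qggqqSEggq⇒qggqqqWWEggq⇒qggqqqqWEggq⇒qggqqqqqEggq⇒qggqqqqqgggq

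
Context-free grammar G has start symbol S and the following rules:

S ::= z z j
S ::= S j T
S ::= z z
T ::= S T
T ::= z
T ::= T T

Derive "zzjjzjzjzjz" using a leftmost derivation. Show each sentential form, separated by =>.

S => SjT   [S ::= S j T]
SjT => SjTjT   [S ::= S j T]
SjTjT => SjTjTjT   [S ::= S j T]
SjTjTjT => SjTjTjTjT   [S ::= S j T]
SjTjTjTjT => zzjjTjTjTjT   [S ::= z z j]
zzjjTjTjTjT => zzjjzjTjTjT   [T ::= z]
zzjjzjTjTjT => zzjjzjzjTjT   [T ::= z]
zzjjzjzjTjT => zzjjzjzjzjT   [T ::= z]
zzjjzjzjzjT => zzjjzjzjzjz   [T ::= z]

S=>SjT=>SjTjT=>SjTjTjT=>SjTjTjTjT=>zzjjTjTjTjT=>zzjjzjTjTjT=>zzjjzjzjTjT=>zzjjzjzjzjT=>zzjjzjzjzjz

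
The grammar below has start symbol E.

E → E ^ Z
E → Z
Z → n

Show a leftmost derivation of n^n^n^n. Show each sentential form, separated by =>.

E => E^Z   [E → E ^ Z]
E^Z => E^Z^Z   [E → E ^ Z]
E^Z^Z => E^Z^Z^Z   [E → E ^ Z]
E^Z^Z^Z => Z^Z^Z^Z   [E → Z]
Z^Z^Z^Z => n^Z^Z^Z   [Z → n]
n^Z^Z^Z => n^n^Z^Z   [Z → n]
n^n^Z^Z => n^n^n^Z   [Z → n]
n^n^n^Z => n^n^n^n   [Z → n]

E => E^Z => E^Z^Z => E^Z^Z^Z => Z^Z^Z^Z => n^Z^Z^Z => n^n^Z^Z => n^n^n^Z => n^n^n^n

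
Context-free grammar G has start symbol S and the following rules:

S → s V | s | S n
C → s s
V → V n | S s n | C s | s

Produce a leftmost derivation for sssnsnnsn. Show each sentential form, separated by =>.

S => sV => sSsn => ssVsn => ssVnsn => ssSsnnsn => ssSnsnnsn => sssnsnnsn

S => sV   [S → s V]
sV => sSsn   [V → S s n]
sSsn => ssVsn   [S → s V]
ssVsn => ssVnsn   [V → V n]
ssVnsn => ssSsnnsn   [V → S s n]
ssSsnnsn => ssSnsnnsn   [S → S n]
ssSnsnnsn => sssnsnnsn   [S → s]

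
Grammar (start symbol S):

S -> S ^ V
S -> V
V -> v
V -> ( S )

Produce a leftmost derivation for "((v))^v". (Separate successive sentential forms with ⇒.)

S ⇒ S^V ⇒ V^V ⇒ (S)^V ⇒ (V)^V ⇒ ((S))^V ⇒ ((V))^V ⇒ ((v))^V ⇒ ((v))^v

S ⇒ S^V   [S -> S ^ V]
S^V ⇒ V^V   [S -> V]
V^V ⇒ (S)^V   [V -> ( S )]
(S)^V ⇒ (V)^V   [S -> V]
(V)^V ⇒ ((S))^V   [V -> ( S )]
((S))^V ⇒ ((V))^V   [S -> V]
((V))^V ⇒ ((v))^V   [V -> v]
((v))^V ⇒ ((v))^v   [V -> v]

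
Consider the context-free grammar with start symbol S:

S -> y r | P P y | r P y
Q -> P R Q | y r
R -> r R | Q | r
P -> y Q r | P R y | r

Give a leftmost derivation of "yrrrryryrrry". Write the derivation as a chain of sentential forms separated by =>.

S => PPy   [S -> P P y]
PPy => yQrPy   [P -> y Q r]
yQrPy => yPRQrPy   [Q -> P R Q]
yPRQrPy => yrRQrPy   [P -> r]
yrRQrPy => yrrRQrPy   [R -> r R]
yrrRQrPy => yrrQQrPy   [R -> Q]
yrrQQrPy => yrrPRQQrPy   [Q -> P R Q]
yrrPRQQrPy => yrrrRQQrPy   [P -> r]
yrrrRQQrPy => yrrrrQQrPy   [R -> r]
yrrrrQQrPy => yrrrryrQrPy   [Q -> y r]
yrrrryrQrPy => yrrrryryrrPy   [Q -> y r]
yrrrryryrrPy => yrrrryryrrry   [P -> r]

S=>PPy=>yQrPy=>yPRQrPy=>yrRQrPy=>yrrRQrPy=>yrrQQrPy=>yrrPRQQrPy=>yrrrRQQrPy=>yrrrrQQrPy=>yrrrryrQrPy=>yrrrryryrrPy=>yrrrryryrrry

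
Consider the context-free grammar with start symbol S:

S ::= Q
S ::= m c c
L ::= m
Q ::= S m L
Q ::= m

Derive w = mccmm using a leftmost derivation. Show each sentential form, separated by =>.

S => Q   [S ::= Q]
Q => SmL   [Q ::= S m L]
SmL => mccmL   [S ::= m c c]
mccmL => mccmm   [L ::= m]

S => Q => SmL => mccmL => mccmm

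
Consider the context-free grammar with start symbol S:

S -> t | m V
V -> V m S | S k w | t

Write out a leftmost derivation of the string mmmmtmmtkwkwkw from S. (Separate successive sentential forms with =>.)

S=>mV=>mSkw=>mmVkw=>mmSkwkw=>mmmVkwkw=>mmmSkwkwkw=>mmmmVkwkwkw=>mmmmVmSkwkwkw=>mmmmtmSkwkwkw=>mmmmtmmVkwkwkw=>mmmmtmmtkwkwkw

S => mV   [S -> m V]
mV => mSkw   [V -> S k w]
mSkw => mmVkw   [S -> m V]
mmVkw => mmSkwkw   [V -> S k w]
mmSkwkw => mmmVkwkw   [S -> m V]
mmmVkwkw => mmmSkwkwkw   [V -> S k w]
mmmSkwkwkw => mmmmVkwkwkw   [S -> m V]
mmmmVkwkwkw => mmmmVmSkwkwkw   [V -> V m S]
mmmmVmSkwkwkw => mmmmtmSkwkwkw   [V -> t]
mmmmtmSkwkwkw => mmmmtmmVkwkwkw   [S -> m V]
mmmmtmmVkwkwkw => mmmmtmmtkwkwkw   [V -> t]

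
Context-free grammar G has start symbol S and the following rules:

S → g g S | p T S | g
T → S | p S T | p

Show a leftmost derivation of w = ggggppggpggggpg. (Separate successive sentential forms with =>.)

S => ggS => ggggS => ggggpTS => ggggppSTS => ggggppggSTS => ggggppggpTSTS => ggggppggpSSTS => ggggppggpggSSTS => ggggppggpgggSTS => ggggppggpggggTS => ggggppggpggggpS => ggggppggpggggpg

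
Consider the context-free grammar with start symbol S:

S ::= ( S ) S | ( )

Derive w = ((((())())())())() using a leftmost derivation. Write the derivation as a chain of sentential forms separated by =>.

S => (S)S => ((S)S)S => (((S)S)S)S => ((((S)S)S)S)S => ((((())S)S)S)S => ((((())())S)S)S => ((((())())())S)S => ((((())())())())S => ((((())())())())()

S => (S)S   [S ::= ( S ) S]
(S)S => ((S)S)S   [S ::= ( S ) S]
((S)S)S => (((S)S)S)S   [S ::= ( S ) S]
(((S)S)S)S => ((((S)S)S)S)S   [S ::= ( S ) S]
((((S)S)S)S)S => ((((())S)S)S)S   [S ::= ( )]
((((())S)S)S)S => ((((())())S)S)S   [S ::= ( )]
((((())())S)S)S => ((((())())())S)S   [S ::= ( )]
((((())())())S)S => ((((())())())())S   [S ::= ( )]
((((())())())())S => ((((())())())())()   [S ::= ( )]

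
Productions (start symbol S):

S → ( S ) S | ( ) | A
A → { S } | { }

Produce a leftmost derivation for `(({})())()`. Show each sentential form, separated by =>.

S => (S)S => ((S)S)S => ((A)S)S => (({})S)S => (({})())S => (({})())()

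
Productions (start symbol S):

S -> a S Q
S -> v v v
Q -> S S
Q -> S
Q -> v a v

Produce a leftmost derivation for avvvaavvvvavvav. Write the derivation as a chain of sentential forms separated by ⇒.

S ⇒ aSQ   [S -> a S Q]
aSQ ⇒ avvvQ   [S -> v v v]
avvvQ ⇒ avvvS   [Q -> S]
avvvS ⇒ avvvaSQ   [S -> a S Q]
avvvaSQ ⇒ avvvaaSQQ   [S -> a S Q]
avvvaaSQQ ⇒ avvvaavvvQQ   [S -> v v v]
avvvaavvvQQ ⇒ avvvaavvvvavQ   [Q -> v a v]
avvvaavvvvavQ ⇒ avvvaavvvvavvav   [Q -> v a v]

S ⇒ aSQ ⇒ avvvQ ⇒ avvvS ⇒ avvvaSQ ⇒ avvvaaSQQ ⇒ avvvaavvvQQ ⇒ avvvaavvvvavQ ⇒ avvvaavvvvavvav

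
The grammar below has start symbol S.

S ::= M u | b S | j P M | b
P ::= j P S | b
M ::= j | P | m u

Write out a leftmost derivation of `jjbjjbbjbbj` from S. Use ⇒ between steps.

S⇒jPM⇒jjPSM⇒jjbSM⇒jjbjPMM⇒jjbjjPSMM⇒jjbjjbSMM⇒jjbjjbbMM⇒jjbjjbbPM⇒jjbjjbbjPSM⇒jjbjjbbjbSM⇒jjbjjbbjbbM⇒jjbjjbbjbbj

S ⇒ jPM   [S ::= j P M]
jPM ⇒ jjPSM   [P ::= j P S]
jjPSM ⇒ jjbSM   [P ::= b]
jjbSM ⇒ jjbjPMM   [S ::= j P M]
jjbjPMM ⇒ jjbjjPSMM   [P ::= j P S]
jjbjjPSMM ⇒ jjbjjbSMM   [P ::= b]
jjbjjbSMM ⇒ jjbjjbbMM   [S ::= b]
jjbjjbbMM ⇒ jjbjjbbPM   [M ::= P]
jjbjjbbPM ⇒ jjbjjbbjPSM   [P ::= j P S]
jjbjjbbjPSM ⇒ jjbjjbbjbSM   [P ::= b]
jjbjjbbjbSM ⇒ jjbjjbbjbbM   [S ::= b]
jjbjjbbjbbM ⇒ jjbjjbbjbbj   [M ::= j]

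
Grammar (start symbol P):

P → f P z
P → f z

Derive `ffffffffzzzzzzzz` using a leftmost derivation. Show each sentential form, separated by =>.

P => fPz => ffPzz => fffPzzz => ffffPzzzz => fffffPzzzzz => ffffffPzzzzzz => fffffffPzzzzzzz => ffffffffzzzzzzzz

P => fPz   [P → f P z]
fPz => ffPzz   [P → f P z]
ffPzz => fffPzzz   [P → f P z]
fffPzzz => ffffPzzzz   [P → f P z]
ffffPzzzz => fffffPzzzzz   [P → f P z]
fffffPzzzzz => ffffffPzzzzzz   [P → f P z]
ffffffPzzzzzz => fffffffPzzzzzzz   [P → f P z]
fffffffPzzzzzzz => ffffffffzzzzzzzz   [P → f z]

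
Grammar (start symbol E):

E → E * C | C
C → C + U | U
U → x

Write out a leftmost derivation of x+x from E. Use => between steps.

E => C => C+U => U+U => x+U => x+x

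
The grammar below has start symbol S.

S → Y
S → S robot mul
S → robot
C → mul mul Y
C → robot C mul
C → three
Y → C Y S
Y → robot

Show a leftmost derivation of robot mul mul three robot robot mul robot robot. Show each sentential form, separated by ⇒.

S ⇒ Y ⇒ C Y S ⇒ robot C mul Y S ⇒ robot mul mul Y mul Y S ⇒ robot mul mul C Y S mul Y S ⇒ robot mul mul three Y S mul Y S ⇒ robot mul mul three robot S mul Y S ⇒ robot mul mul three robot robot mul Y S ⇒ robot mul mul three robot robot mul robot S ⇒ robot mul mul three robot robot mul robot robot

S ⇒ Y   [S → Y]
Y ⇒ C Y S   [Y → C Y S]
C Y S ⇒ robot C mul Y S   [C → robot C mul]
robot C mul Y S ⇒ robot mul mul Y mul Y S   [C → mul mul Y]
robot mul mul Y mul Y S ⇒ robot mul mul C Y S mul Y S   [Y → C Y S]
robot mul mul C Y S mul Y S ⇒ robot mul mul three Y S mul Y S   [C → three]
robot mul mul three Y S mul Y S ⇒ robot mul mul three robot S mul Y S   [Y → robot]
robot mul mul three robot S mul Y S ⇒ robot mul mul three robot robot mul Y S   [S → robot]
robot mul mul three robot robot mul Y S ⇒ robot mul mul three robot robot mul robot S   [Y → robot]
robot mul mul three robot robot mul robot S ⇒ robot mul mul three robot robot mul robot robot   [S → robot]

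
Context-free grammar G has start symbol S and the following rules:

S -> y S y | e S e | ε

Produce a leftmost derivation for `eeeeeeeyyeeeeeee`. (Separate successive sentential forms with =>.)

S => eSe => eeSee => eeeSeee => eeeeSeeee => eeeeeSeeeee => eeeeeeSeeeeee => eeeeeeeSeeeeeee => eeeeeeeySyeeeeeee => eeeeeeeyyeeeeeee

S => eSe   [S -> e S e]
eSe => eeSee   [S -> e S e]
eeSee => eeeSeee   [S -> e S e]
eeeSeee => eeeeSeeee   [S -> e S e]
eeeeSeeee => eeeeeSeeeee   [S -> e S e]
eeeeeSeeeee => eeeeeeSeeeeee   [S -> e S e]
eeeeeeSeeeeee => eeeeeeeSeeeeeee   [S -> e S e]
eeeeeeeSeeeeeee => eeeeeeeySyeeeeeee   [S -> y S y]
eeeeeeeySyeeeeeee => eeeeeeeyyeeeeeee   [S -> ε]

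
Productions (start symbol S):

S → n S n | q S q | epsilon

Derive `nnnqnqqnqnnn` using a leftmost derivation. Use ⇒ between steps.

S⇒nSn⇒nnSnn⇒nnnSnnn⇒nnnqSqnnn⇒nnnqnSnqnnn⇒nnnqnqSqnqnnn⇒nnnqnqqnqnnn

S ⇒ nSn   [S → n S n]
nSn ⇒ nnSnn   [S → n S n]
nnSnn ⇒ nnnSnnn   [S → n S n]
nnnSnnn ⇒ nnnqSqnnn   [S → q S q]
nnnqSqnnn ⇒ nnnqnSnqnnn   [S → n S n]
nnnqnSnqnnn ⇒ nnnqnqSqnqnnn   [S → q S q]
nnnqnqSqnqnnn ⇒ nnnqnqqnqnnn   [S → epsilon]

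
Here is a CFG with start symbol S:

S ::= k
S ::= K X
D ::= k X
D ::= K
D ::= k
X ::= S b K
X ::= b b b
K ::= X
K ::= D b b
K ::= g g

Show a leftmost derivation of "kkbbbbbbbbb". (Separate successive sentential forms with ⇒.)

S ⇒ KX ⇒ DbbX ⇒ kXbbX ⇒ kSbKbbX ⇒ kkbKbbX ⇒ kkbXbbX ⇒ kkbbbbbbX ⇒ kkbbbbbbbbb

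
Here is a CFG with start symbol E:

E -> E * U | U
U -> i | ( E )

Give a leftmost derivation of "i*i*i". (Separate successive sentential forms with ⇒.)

E ⇒ E*U   [E -> E * U]
E*U ⇒ E*U*U   [E -> E * U]
E*U*U ⇒ U*U*U   [E -> U]
U*U*U ⇒ i*U*U   [U -> i]
i*U*U ⇒ i*i*U   [U -> i]
i*i*U ⇒ i*i*i   [U -> i]

E ⇒ E*U ⇒ E*U*U ⇒ U*U*U ⇒ i*U*U ⇒ i*i*U ⇒ i*i*i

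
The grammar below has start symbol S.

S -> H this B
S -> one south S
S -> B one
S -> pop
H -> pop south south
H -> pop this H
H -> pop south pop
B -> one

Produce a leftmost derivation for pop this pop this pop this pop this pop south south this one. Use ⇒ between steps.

S ⇒ H this B   [S -> H this B]
H this B ⇒ pop this H this B   [H -> pop this H]
pop this H this B ⇒ pop this pop this H this B   [H -> pop this H]
pop this pop this H this B ⇒ pop this pop this pop this H this B   [H -> pop this H]
pop this pop this pop this H this B ⇒ pop this pop this pop this pop this H this B   [H -> pop this H]
pop this pop this pop this pop this H this B ⇒ pop this pop this pop this pop this pop south south this B   [H -> pop south south]
pop this pop this pop this pop this pop south south this B ⇒ pop this pop this pop this pop this pop south south this one   [B -> one]

S ⇒ H this B ⇒ pop this H this B ⇒ pop this pop this H this B ⇒ pop this pop this pop this H this B ⇒ pop this pop this pop this pop this H this B ⇒ pop this pop this pop this pop this pop south south this B ⇒ pop this pop this pop this pop this pop south south this one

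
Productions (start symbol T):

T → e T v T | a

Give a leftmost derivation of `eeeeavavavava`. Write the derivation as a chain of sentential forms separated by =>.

T => eTvT   [T → e T v T]
eTvT => eeTvTvT   [T → e T v T]
eeTvTvT => eeeTvTvTvT   [T → e T v T]
eeeTvTvTvT => eeeeTvTvTvTvT   [T → e T v T]
eeeeTvTvTvTvT => eeeeavTvTvTvT   [T → a]
eeeeavTvTvTvT => eeeeavavTvTvT   [T → a]
eeeeavavTvTvT => eeeeavavavTvT   [T → a]
eeeeavavavTvT => eeeeavavavavT   [T → a]
eeeeavavavavT => eeeeavavavava   [T → a]

T=>eTvT=>eeTvTvT=>eeeTvTvTvT=>eeeeTvTvTvTvT=>eeeeavTvTvTvT=>eeeeavavTvTvT=>eeeeavavavTvT=>eeeeavavavavT=>eeeeavavavava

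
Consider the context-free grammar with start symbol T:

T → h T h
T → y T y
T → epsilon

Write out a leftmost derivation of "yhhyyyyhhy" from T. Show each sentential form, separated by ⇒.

T ⇒ yTy ⇒ yhThy ⇒ yhhThhy ⇒ yhhyTyhhy ⇒ yhhyyTyyhhy ⇒ yhhyyyyhhy

T ⇒ yTy   [T → y T y]
yTy ⇒ yhThy   [T → h T h]
yhThy ⇒ yhhThhy   [T → h T h]
yhhThhy ⇒ yhhyTyhhy   [T → y T y]
yhhyTyhhy ⇒ yhhyyTyyhhy   [T → y T y]
yhhyyTyyhhy ⇒ yhhyyyyhhy   [T → epsilon]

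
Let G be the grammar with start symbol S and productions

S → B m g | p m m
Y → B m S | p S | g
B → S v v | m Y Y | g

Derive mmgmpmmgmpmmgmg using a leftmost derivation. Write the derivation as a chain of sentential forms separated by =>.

S => Bmg => mYYmg => mBmSYmg => mmYYmSYmg => mmBmSYmSYmg => mmgmSYmSYmg => mmgmpmmYmSYmg => mmgmpmmgmSYmg => mmgmpmmgmpmmYmg => mmgmpmmgmpmmgmg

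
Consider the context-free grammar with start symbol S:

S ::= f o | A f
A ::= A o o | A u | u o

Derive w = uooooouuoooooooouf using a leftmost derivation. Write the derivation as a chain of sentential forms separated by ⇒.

S ⇒ Af ⇒ Auf ⇒ Aoouf ⇒ Aoooouf ⇒ Aoooooouf ⇒ Aoooooooouf ⇒ Auoooooooouf ⇒ Auuoooooooouf ⇒ Aoouuoooooooouf ⇒ Aoooouuoooooooouf ⇒ uooooouuoooooooouf

S ⇒ Af   [S ::= A f]
Af ⇒ Auf   [A ::= A u]
Auf ⇒ Aoouf   [A ::= A o o]
Aoouf ⇒ Aoooouf   [A ::= A o o]
Aoooouf ⇒ Aoooooouf   [A ::= A o o]
Aoooooouf ⇒ Aoooooooouf   [A ::= A o o]
Aoooooooouf ⇒ Auoooooooouf   [A ::= A u]
Auoooooooouf ⇒ Auuoooooooouf   [A ::= A u]
Auuoooooooouf ⇒ Aoouuoooooooouf   [A ::= A o o]
Aoouuoooooooouf ⇒ Aoooouuoooooooouf   [A ::= A o o]
Aoooouuoooooooouf ⇒ uooooouuoooooooouf   [A ::= u o]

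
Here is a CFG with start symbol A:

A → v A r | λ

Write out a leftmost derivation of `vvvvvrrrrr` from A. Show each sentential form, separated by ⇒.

A ⇒ vAr ⇒ vvArr ⇒ vvvArrr ⇒ vvvvArrrr ⇒ vvvvvArrrrr ⇒ vvvvvrrrrr

A ⇒ vAr   [A → v A r]
vAr ⇒ vvArr   [A → v A r]
vvArr ⇒ vvvArrr   [A → v A r]
vvvArrr ⇒ vvvvArrrr   [A → v A r]
vvvvArrrr ⇒ vvvvvArrrrr   [A → v A r]
vvvvvArrrrr ⇒ vvvvvrrrrr   [A → λ]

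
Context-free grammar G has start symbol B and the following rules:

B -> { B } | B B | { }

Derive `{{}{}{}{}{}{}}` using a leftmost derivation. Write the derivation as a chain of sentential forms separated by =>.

B=>{B}=>{BB}=>{BBB}=>{BBBB}=>{BBBBB}=>{BBBBBB}=>{{}BBBBB}=>{{}{}BBBB}=>{{}{}{}BBB}=>{{}{}{}{}BB}=>{{}{}{}{}{}B}=>{{}{}{}{}{}{}}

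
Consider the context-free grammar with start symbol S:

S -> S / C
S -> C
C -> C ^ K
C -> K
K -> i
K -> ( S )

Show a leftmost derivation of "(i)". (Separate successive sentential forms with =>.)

S => C   [S -> C]
C => K   [C -> K]
K => (S)   [K -> ( S )]
(S) => (C)   [S -> C]
(C) => (K)   [C -> K]
(K) => (i)   [K -> i]

S=>C=>K=>(S)=>(C)=>(K)=>(i)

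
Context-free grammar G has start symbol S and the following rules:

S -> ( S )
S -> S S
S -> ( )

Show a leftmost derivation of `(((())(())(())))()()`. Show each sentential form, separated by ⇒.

S⇒SS⇒SSS⇒(S)SS⇒((S))SS⇒((SS))SS⇒((SSS))SS⇒(((S)SS))SS⇒(((())SS))SS⇒(((())(S)S))SS⇒(((())(())S))SS⇒(((())(())(S)))SS⇒(((())(())(())))SS⇒(((())(())(())))()S⇒(((())(())(())))()()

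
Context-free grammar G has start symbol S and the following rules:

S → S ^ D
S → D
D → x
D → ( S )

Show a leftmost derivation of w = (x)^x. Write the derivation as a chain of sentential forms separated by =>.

S => S^D => D^D => (S)^D => (D)^D => (x)^D => (x)^x

S => S^D   [S → S ^ D]
S^D => D^D   [S → D]
D^D => (S)^D   [D → ( S )]
(S)^D => (D)^D   [S → D]
(D)^D => (x)^D   [D → x]
(x)^D => (x)^x   [D → x]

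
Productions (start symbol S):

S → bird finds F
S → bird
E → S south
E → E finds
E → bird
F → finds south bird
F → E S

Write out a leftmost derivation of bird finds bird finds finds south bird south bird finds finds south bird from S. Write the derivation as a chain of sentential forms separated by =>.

S => bird finds F   [S → bird finds F]
bird finds F => bird finds E S   [F → E S]
bird finds E S => bird finds S south S   [E → S south]
bird finds S south S => bird finds bird finds F south S   [S → bird finds F]
bird finds bird finds F south S => bird finds bird finds finds south bird south S   [F → finds south bird]
bird finds bird finds finds south bird south S => bird finds bird finds finds south bird south bird finds F   [S → bird finds F]
bird finds bird finds finds south bird south bird finds F => bird finds bird finds finds south bird south bird finds finds south bird   [F → finds south bird]

S => bird finds F => bird finds E S => bird finds S south S => bird finds bird finds F south S => bird finds bird finds finds south bird south S => bird finds bird finds finds south bird south bird finds F => bird finds bird finds finds south bird south bird finds finds south bird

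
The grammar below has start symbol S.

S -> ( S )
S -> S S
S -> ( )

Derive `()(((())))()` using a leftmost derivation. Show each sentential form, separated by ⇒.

S ⇒ SS ⇒ SSS ⇒ ()SS ⇒ ()(S)S ⇒ ()((S))S ⇒ ()(((S)))S ⇒ ()(((())))S ⇒ ()(((())))()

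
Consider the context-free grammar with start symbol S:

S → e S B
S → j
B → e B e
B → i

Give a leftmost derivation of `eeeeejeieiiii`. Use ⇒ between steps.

S ⇒ eSB   [S → e S B]
eSB ⇒ eeSBB   [S → e S B]
eeSBB ⇒ eeeSBBB   [S → e S B]
eeeSBBB ⇒ eeeeSBBBB   [S → e S B]
eeeeSBBBB ⇒ eeeeeSBBBBB   [S → e S B]
eeeeeSBBBBB ⇒ eeeeejBBBBB   [S → j]
eeeeejBBBBB ⇒ eeeeejeBeBBBB   [B → e B e]
eeeeejeBeBBBB ⇒ eeeeejeieBBBB   [B → i]
eeeeejeieBBBB ⇒ eeeeejeieiBBB   [B → i]
eeeeejeieiBBB ⇒ eeeeejeieiiBB   [B → i]
eeeeejeieiiBB ⇒ eeeeejeieiiiB   [B → i]
eeeeejeieiiiB ⇒ eeeeejeieiiii   [B → i]

S⇒eSB⇒eeSBB⇒eeeSBBB⇒eeeeSBBBB⇒eeeeeSBBBBB⇒eeeeejBBBBB⇒eeeeejeBeBBBB⇒eeeeejeieBBBB⇒eeeeejeieiBBB⇒eeeeejeieiiBB⇒eeeeejeieiiiB⇒eeeeejeieiiii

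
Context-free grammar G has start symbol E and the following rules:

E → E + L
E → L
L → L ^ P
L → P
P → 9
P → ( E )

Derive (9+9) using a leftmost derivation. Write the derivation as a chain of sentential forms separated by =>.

E => L => P => (E) => (E+L) => (L+L) => (P+L) => (9+L) => (9+P) => (9+9)

E => L   [E → L]
L => P   [L → P]
P => (E)   [P → ( E )]
(E) => (E+L)   [E → E + L]
(E+L) => (L+L)   [E → L]
(L+L) => (P+L)   [L → P]
(P+L) => (9+L)   [P → 9]
(9+L) => (9+P)   [L → P]
(9+P) => (9+9)   [P → 9]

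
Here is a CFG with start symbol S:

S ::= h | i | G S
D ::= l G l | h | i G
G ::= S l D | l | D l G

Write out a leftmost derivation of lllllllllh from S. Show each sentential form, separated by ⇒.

S ⇒ GS   [S ::= G S]
GS ⇒ DlGS   [G ::= D l G]
DlGS ⇒ lGllGS   [D ::= l G l]
lGllGS ⇒ lDlGllGS   [G ::= D l G]
lDlGllGS ⇒ llGllGllGS   [D ::= l G l]
llGllGllGS ⇒ lllllGllGS   [G ::= l]
lllllGllGS ⇒ llllllllGS   [G ::= l]
llllllllGS ⇒ lllllllllS   [G ::= l]
lllllllllS ⇒ lllllllllh   [S ::= h]

S ⇒ GS ⇒ DlGS ⇒ lGllGS ⇒ lDlGllGS ⇒ llGllGllGS ⇒ lllllGllGS ⇒ llllllllGS ⇒ lllllllllS ⇒ lllllllllh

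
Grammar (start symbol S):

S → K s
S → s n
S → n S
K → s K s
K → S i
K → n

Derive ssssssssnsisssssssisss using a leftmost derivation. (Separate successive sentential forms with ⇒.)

S⇒Ks⇒sKss⇒ssKsss⇒ssSisss⇒ssKsisss⇒sssKssisss⇒ssssKsssisss⇒sssssKssssisss⇒ssssssKsssssisss⇒sssssssKssssssisss⇒ssssssssKsssssssisss⇒ssssssssSisssssssisss⇒ssssssssKsisssssssisss⇒ssssssssnsisssssssisss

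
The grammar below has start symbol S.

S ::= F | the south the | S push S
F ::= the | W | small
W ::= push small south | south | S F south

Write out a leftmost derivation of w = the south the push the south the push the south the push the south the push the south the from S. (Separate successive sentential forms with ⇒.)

S ⇒ S push S ⇒ S push S push S ⇒ S push S push S push S ⇒ the south the push S push S push S ⇒ the south the push S push S push S push S ⇒ the south the push the south the push S push S push S ⇒ the south the push the south the push the south the push S push S ⇒ the south the push the south the push the south the push the south the push S ⇒ the south the push the south the push the south the push the south the push the south the

S ⇒ S push S   [S ::= S push S]
S push S ⇒ S push S push S   [S ::= S push S]
S push S push S ⇒ S push S push S push S   [S ::= S push S]
S push S push S push S ⇒ the south the push S push S push S   [S ::= the south the]
the south the push S push S push S ⇒ the south the push S push S push S push S   [S ::= S push S]
the south the push S push S push S push S ⇒ the south the push the south the push S push S push S   [S ::= the south the]
the south the push the south the push S push S push S ⇒ the south the push the south the push the south the push S push S   [S ::= the south the]
the south the push the south the push the south the push S push S ⇒ the south the push the south the push the south the push the south the push S   [S ::= the south the]
the south the push the south the push the south the push the south the push S ⇒ the south the push the south the push the south the push the south the push the south the   [S ::= the south the]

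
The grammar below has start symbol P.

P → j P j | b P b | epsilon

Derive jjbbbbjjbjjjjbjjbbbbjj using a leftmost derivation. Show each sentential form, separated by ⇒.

P ⇒ jPj   [P → j P j]
jPj ⇒ jjPjj   [P → j P j]
jjPjj ⇒ jjbPbjj   [P → b P b]
jjbPbjj ⇒ jjbbPbbjj   [P → b P b]
jjbbPbbjj ⇒ jjbbbPbbbjj   [P → b P b]
jjbbbPbbbjj ⇒ jjbbbbPbbbbjj   [P → b P b]
jjbbbbPbbbbjj ⇒ jjbbbbjPjbbbbjj   [P → j P j]
jjbbbbjPjbbbbjj ⇒ jjbbbbjjPjjbbbbjj   [P → j P j]
jjbbbbjjPjjbbbbjj ⇒ jjbbbbjjbPbjjbbbbjj   [P → b P b]
jjbbbbjjbPbjjbbbbjj ⇒ jjbbbbjjbjPjbjjbbbbjj   [P → j P j]
jjbbbbjjbjPjbjjbbbbjj ⇒ jjbbbbjjbjjPjjbjjbbbbjj   [P → j P j]
jjbbbbjjbjjPjjbjjbbbbjj ⇒ jjbbbbjjbjjjjbjjbbbbjj   [P → epsilon]

P ⇒ jPj ⇒ jjPjj ⇒ jjbPbjj ⇒ jjbbPbbjj ⇒ jjbbbPbbbjj ⇒ jjbbbbPbbbbjj ⇒ jjbbbbjPjbbbbjj ⇒ jjbbbbjjPjjbbbbjj ⇒ jjbbbbjjbPbjjbbbbjj ⇒ jjbbbbjjbjPjbjjbbbbjj ⇒ jjbbbbjjbjjPjjbjjbbbbjj ⇒ jjbbbbjjbjjjjbjjbbbbjj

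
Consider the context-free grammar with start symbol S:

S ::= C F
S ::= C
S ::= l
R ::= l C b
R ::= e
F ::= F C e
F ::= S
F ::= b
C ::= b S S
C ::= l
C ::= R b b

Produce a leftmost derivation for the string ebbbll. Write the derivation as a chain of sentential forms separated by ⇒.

S⇒CF⇒RbbF⇒ebbF⇒ebbS⇒ebbC⇒ebbbSS⇒ebbblS⇒ebbbll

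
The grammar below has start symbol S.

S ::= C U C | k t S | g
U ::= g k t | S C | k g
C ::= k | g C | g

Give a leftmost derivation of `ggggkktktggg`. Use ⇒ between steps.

S⇒CUC⇒gCUC⇒ggCUC⇒gggCUC⇒ggggCUC⇒ggggkUC⇒ggggkSCC⇒ggggkktSCC⇒ggggkktktSCC⇒ggggkktktgCC⇒ggggkktktggC⇒ggggkktktggg

S ⇒ CUC   [S ::= C U C]
CUC ⇒ gCUC   [C ::= g C]
gCUC ⇒ ggCUC   [C ::= g C]
ggCUC ⇒ gggCUC   [C ::= g C]
gggCUC ⇒ ggggCUC   [C ::= g C]
ggggCUC ⇒ ggggkUC   [C ::= k]
ggggkUC ⇒ ggggkSCC   [U ::= S C]
ggggkSCC ⇒ ggggkktSCC   [S ::= k t S]
ggggkktSCC ⇒ ggggkktktSCC   [S ::= k t S]
ggggkktktSCC ⇒ ggggkktktgCC   [S ::= g]
ggggkktktgCC ⇒ ggggkktktggC   [C ::= g]
ggggkktktggC ⇒ ggggkktktggg   [C ::= g]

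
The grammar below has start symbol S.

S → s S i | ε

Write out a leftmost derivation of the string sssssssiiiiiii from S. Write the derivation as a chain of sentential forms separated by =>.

S => sSi   [S → s S i]
sSi => ssSii   [S → s S i]
ssSii => sssSiii   [S → s S i]
sssSiii => ssssSiiii   [S → s S i]
ssssSiiii => sssssSiiiii   [S → s S i]
sssssSiiiii => ssssssSiiiiii   [S → s S i]
ssssssSiiiiii => sssssssSiiiiiii   [S → s S i]
sssssssSiiiiiii => sssssssiiiiiii   [S → ε]

S=>sSi=>ssSii=>sssSiii=>ssssSiiii=>sssssSiiiii=>ssssssSiiiiii=>sssssssSiiiiiii=>sssssssiiiiiii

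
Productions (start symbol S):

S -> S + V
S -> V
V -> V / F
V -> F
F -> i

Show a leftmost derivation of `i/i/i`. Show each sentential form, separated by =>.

S => V => V/F => V/F/F => F/F/F => i/F/F => i/i/F => i/i/i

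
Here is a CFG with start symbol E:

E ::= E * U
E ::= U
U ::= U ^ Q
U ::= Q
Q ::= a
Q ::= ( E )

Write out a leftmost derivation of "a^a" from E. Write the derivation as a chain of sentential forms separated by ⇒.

E ⇒ U ⇒ U^Q ⇒ Q^Q ⇒ a^Q ⇒ a^a

E ⇒ U   [E ::= U]
U ⇒ U^Q   [U ::= U ^ Q]
U^Q ⇒ Q^Q   [U ::= Q]
Q^Q ⇒ a^Q   [Q ::= a]
a^Q ⇒ a^a   [Q ::= a]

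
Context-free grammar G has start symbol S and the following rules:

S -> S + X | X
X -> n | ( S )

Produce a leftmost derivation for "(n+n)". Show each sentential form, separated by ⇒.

S⇒X⇒(S)⇒(S+X)⇒(X+X)⇒(n+X)⇒(n+n)

S ⇒ X   [S -> X]
X ⇒ (S)   [X -> ( S )]
(S) ⇒ (S+X)   [S -> S + X]
(S+X) ⇒ (X+X)   [S -> X]
(X+X) ⇒ (n+X)   [X -> n]
(n+X) ⇒ (n+n)   [X -> n]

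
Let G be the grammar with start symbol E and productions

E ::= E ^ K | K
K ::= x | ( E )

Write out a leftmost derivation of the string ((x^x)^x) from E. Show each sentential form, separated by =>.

E => K => (E) => (E^K) => (K^K) => ((E)^K) => ((E^K)^K) => ((K^K)^K) => ((x^K)^K) => ((x^x)^K) => ((x^x)^x)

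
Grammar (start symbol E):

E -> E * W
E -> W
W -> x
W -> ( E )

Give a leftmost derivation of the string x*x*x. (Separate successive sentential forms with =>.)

E => E*W => E*W*W => W*W*W => x*W*W => x*x*W => x*x*x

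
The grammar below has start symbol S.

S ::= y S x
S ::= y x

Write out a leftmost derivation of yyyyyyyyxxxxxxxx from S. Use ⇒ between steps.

S ⇒ ySx ⇒ yySxx ⇒ yyySxxx ⇒ yyyySxxxx ⇒ yyyyySxxxxx ⇒ yyyyyySxxxxxx ⇒ yyyyyyySxxxxxxx ⇒ yyyyyyyyxxxxxxxx

S ⇒ ySx   [S ::= y S x]
ySx ⇒ yySxx   [S ::= y S x]
yySxx ⇒ yyySxxx   [S ::= y S x]
yyySxxx ⇒ yyyySxxxx   [S ::= y S x]
yyyySxxxx ⇒ yyyyySxxxxx   [S ::= y S x]
yyyyySxxxxx ⇒ yyyyyySxxxxxx   [S ::= y S x]
yyyyyySxxxxxx ⇒ yyyyyyySxxxxxxx   [S ::= y S x]
yyyyyyySxxxxxxx ⇒ yyyyyyyyxxxxxxxx   [S ::= y x]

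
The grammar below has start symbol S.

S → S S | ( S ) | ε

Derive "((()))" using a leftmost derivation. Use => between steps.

S => (S) => ((S)) => ((SS)) => ((SSS)) => ((SSSS)) => (((S)SSS)) => ((()SSS)) => ((()SS)) => ((()S)) => ((()))

S => (S)   [S → ( S )]
(S) => ((S))   [S → ( S )]
((S)) => ((SS))   [S → S S]
((SS)) => ((SSS))   [S → S S]
((SSS)) => ((SSSS))   [S → S S]
((SSSS)) => (((S)SSS))   [S → ( S )]
(((S)SSS)) => ((()SSS))   [S → ε]
((()SSS)) => ((()SS))   [S → ε]
((()SS)) => ((()S))   [S → ε]
((()S)) => ((()))   [S → ε]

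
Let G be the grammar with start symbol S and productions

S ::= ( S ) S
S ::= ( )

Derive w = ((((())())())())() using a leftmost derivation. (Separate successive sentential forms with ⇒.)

S⇒(S)S⇒((S)S)S⇒(((S)S)S)S⇒((((S)S)S)S)S⇒((((())S)S)S)S⇒((((())())S)S)S⇒((((())())())S)S⇒((((())())())())S⇒((((())())())())()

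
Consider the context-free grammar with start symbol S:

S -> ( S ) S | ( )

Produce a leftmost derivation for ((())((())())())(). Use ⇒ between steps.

S ⇒ (S)S   [S -> ( S ) S]
(S)S ⇒ ((S)S)S   [S -> ( S ) S]
((S)S)S ⇒ ((())S)S   [S -> ( )]
((())S)S ⇒ ((())(S)S)S   [S -> ( S ) S]
((())(S)S)S ⇒ ((())((S)S)S)S   [S -> ( S ) S]
((())((S)S)S)S ⇒ ((())((())S)S)S   [S -> ( )]
((())((())S)S)S ⇒ ((())((())())S)S   [S -> ( )]
((())((())())S)S ⇒ ((())((())())())S   [S -> ( )]
((())((())())())S ⇒ ((())((())())())()   [S -> ( )]

S ⇒ (S)S ⇒ ((S)S)S ⇒ ((())S)S ⇒ ((())(S)S)S ⇒ ((())((S)S)S)S ⇒ ((())((())S)S)S ⇒ ((())((())())S)S ⇒ ((())((())())())S ⇒ ((())((())())())()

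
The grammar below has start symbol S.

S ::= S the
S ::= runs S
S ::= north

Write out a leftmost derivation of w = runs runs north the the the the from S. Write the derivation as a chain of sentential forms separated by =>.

S => runs S   [S ::= runs S]
runs S => runs S the   [S ::= S the]
runs S the => runs S the the   [S ::= S the]
runs S the the => runs runs S the the   [S ::= runs S]
runs runs S the the => runs runs S the the the   [S ::= S the]
runs runs S the the the => runs runs S the the the the   [S ::= S the]
runs runs S the the the the => runs runs north the the the the   [S ::= north]

S => runs S => runs S the => runs S the the => runs runs S the the => runs runs S the the the => runs runs S the the the the => runs runs north the the the the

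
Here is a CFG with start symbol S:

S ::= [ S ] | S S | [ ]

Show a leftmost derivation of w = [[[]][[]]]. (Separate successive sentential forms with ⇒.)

S ⇒ [S] ⇒ [SS] ⇒ [[S]S] ⇒ [[[]]S] ⇒ [[[]][S]] ⇒ [[[]][[]]]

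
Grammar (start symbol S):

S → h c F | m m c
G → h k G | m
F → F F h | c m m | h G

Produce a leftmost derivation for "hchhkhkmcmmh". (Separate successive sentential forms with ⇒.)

S ⇒ hcF   [S → h c F]
hcF ⇒ hcFFh   [F → F F h]
hcFFh ⇒ hchGFh   [F → h G]
hchGFh ⇒ hchhkGFh   [G → h k G]
hchhkGFh ⇒ hchhkhkGFh   [G → h k G]
hchhkhkGFh ⇒ hchhkhkmFh   [G → m]
hchhkhkmFh ⇒ hchhkhkmcmmh   [F → c m m]

S ⇒ hcF ⇒ hcFFh ⇒ hchGFh ⇒ hchhkGFh ⇒ hchhkhkGFh ⇒ hchhkhkmFh ⇒ hchhkhkmcmmh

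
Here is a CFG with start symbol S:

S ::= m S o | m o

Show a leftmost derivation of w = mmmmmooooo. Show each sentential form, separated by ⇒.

S⇒mSo⇒mmSoo⇒mmmSooo⇒mmmmSoooo⇒mmmmmooooo

S ⇒ mSo   [S ::= m S o]
mSo ⇒ mmSoo   [S ::= m S o]
mmSoo ⇒ mmmSooo   [S ::= m S o]
mmmSooo ⇒ mmmmSoooo   [S ::= m S o]
mmmmSoooo ⇒ mmmmmooooo   [S ::= m o]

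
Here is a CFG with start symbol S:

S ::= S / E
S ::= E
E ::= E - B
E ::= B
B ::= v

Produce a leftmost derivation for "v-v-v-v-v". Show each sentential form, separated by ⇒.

S ⇒ E ⇒ E-B ⇒ E-B-B ⇒ E-B-B-B ⇒ E-B-B-B-B ⇒ B-B-B-B-B ⇒ v-B-B-B-B ⇒ v-v-B-B-B ⇒ v-v-v-B-B ⇒ v-v-v-v-B ⇒ v-v-v-v-v

S ⇒ E   [S ::= E]
E ⇒ E-B   [E ::= E - B]
E-B ⇒ E-B-B   [E ::= E - B]
E-B-B ⇒ E-B-B-B   [E ::= E - B]
E-B-B-B ⇒ E-B-B-B-B   [E ::= E - B]
E-B-B-B-B ⇒ B-B-B-B-B   [E ::= B]
B-B-B-B-B ⇒ v-B-B-B-B   [B ::= v]
v-B-B-B-B ⇒ v-v-B-B-B   [B ::= v]
v-v-B-B-B ⇒ v-v-v-B-B   [B ::= v]
v-v-v-B-B ⇒ v-v-v-v-B   [B ::= v]
v-v-v-v-B ⇒ v-v-v-v-v   [B ::= v]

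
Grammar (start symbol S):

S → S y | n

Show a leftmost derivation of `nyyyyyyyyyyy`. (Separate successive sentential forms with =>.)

S => Sy => Syy => Syyy => Syyyy => Syyyyy => Syyyyyy => Syyyyyyy => Syyyyyyyy => Syyyyyyyyy => Syyyyyyyyyy => Syyyyyyyyyyy => nyyyyyyyyyyy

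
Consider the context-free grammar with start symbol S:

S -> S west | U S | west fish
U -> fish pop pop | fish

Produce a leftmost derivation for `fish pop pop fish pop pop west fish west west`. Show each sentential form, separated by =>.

S => U S   [S -> U S]
U S => fish pop pop S   [U -> fish pop pop]
fish pop pop S => fish pop pop S west   [S -> S west]
fish pop pop S west => fish pop pop U S west   [S -> U S]
fish pop pop U S west => fish pop pop fish pop pop S west   [U -> fish pop pop]
fish pop pop fish pop pop S west => fish pop pop fish pop pop S west west   [S -> S west]
fish pop pop fish pop pop S west west => fish pop pop fish pop pop west fish west west   [S -> west fish]

S => U S => fish pop pop S => fish pop pop S west => fish pop pop U S west => fish pop pop fish pop pop S west => fish pop pop fish pop pop S west west => fish pop pop fish pop pop west fish west west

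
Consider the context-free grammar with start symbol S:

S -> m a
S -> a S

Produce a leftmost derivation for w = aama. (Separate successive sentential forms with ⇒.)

S⇒aS⇒aaS⇒aama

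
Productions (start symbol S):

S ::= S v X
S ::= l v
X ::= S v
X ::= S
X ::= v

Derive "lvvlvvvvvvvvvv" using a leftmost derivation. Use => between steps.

S=>SvX=>SvXvX=>SvXvXvX=>SvXvXvXvX=>SvXvXvXvXvX=>lvvXvXvXvXvX=>lvvSvvXvXvXvX=>lvvlvvvXvXvXvX=>lvvlvvvvvXvXvX=>lvvlvvvvvvvXvX=>lvvlvvvvvvvvvX=>lvvlvvvvvvvvvv

S => SvX   [S ::= S v X]
SvX => SvXvX   [S ::= S v X]
SvXvX => SvXvXvX   [S ::= S v X]
SvXvXvX => SvXvXvXvX   [S ::= S v X]
SvXvXvXvX => SvXvXvXvXvX   [S ::= S v X]
SvXvXvXvXvX => lvvXvXvXvXvX   [S ::= l v]
lvvXvXvXvXvX => lvvSvvXvXvXvX   [X ::= S v]
lvvSvvXvXvXvX => lvvlvvvXvXvXvX   [S ::= l v]
lvvlvvvXvXvXvX => lvvlvvvvvXvXvX   [X ::= v]
lvvlvvvvvXvXvX => lvvlvvvvvvvXvX   [X ::= v]
lvvlvvvvvvvXvX => lvvlvvvvvvvvvX   [X ::= v]
lvvlvvvvvvvvvX => lvvlvvvvvvvvvv   [X ::= v]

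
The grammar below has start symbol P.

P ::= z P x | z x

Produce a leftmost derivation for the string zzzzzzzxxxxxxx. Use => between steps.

P => zPx   [P ::= z P x]
zPx => zzPxx   [P ::= z P x]
zzPxx => zzzPxxx   [P ::= z P x]
zzzPxxx => zzzzPxxxx   [P ::= z P x]
zzzzPxxxx => zzzzzPxxxxx   [P ::= z P x]
zzzzzPxxxxx => zzzzzzPxxxxxx   [P ::= z P x]
zzzzzzPxxxxxx => zzzzzzzxxxxxxx   [P ::= z x]

P=>zPx=>zzPxx=>zzzPxxx=>zzzzPxxxx=>zzzzzPxxxxx=>zzzzzzPxxxxxx=>zzzzzzzxxxxxxx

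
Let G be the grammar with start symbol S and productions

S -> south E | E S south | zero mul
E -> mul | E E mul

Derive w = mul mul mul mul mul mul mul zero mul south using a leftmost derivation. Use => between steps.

S => E S south   [S -> E S south]
E S south => E E mul S south   [E -> E E mul]
E E mul S south => E E mul E mul S south   [E -> E E mul]
E E mul E mul S south => E E mul E mul E mul S south   [E -> E E mul]
E E mul E mul E mul S south => mul E mul E mul E mul S south   [E -> mul]
mul E mul E mul E mul S south => mul mul mul E mul E mul S south   [E -> mul]
mul mul mul E mul E mul S south => mul mul mul mul mul E mul S south   [E -> mul]
mul mul mul mul mul E mul S south => mul mul mul mul mul mul mul S south   [E -> mul]
mul mul mul mul mul mul mul S south => mul mul mul mul mul mul mul zero mul south   [S -> zero mul]

S => E S south => E E mul S south => E E mul E mul S south => E E mul E mul E mul S south => mul E mul E mul E mul S south => mul mul mul E mul E mul S south => mul mul mul mul mul E mul S south => mul mul mul mul mul mul mul S south => mul mul mul mul mul mul mul zero mul south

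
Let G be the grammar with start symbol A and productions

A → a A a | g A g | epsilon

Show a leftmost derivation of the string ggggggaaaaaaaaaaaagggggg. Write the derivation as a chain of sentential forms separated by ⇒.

A ⇒ gAg ⇒ ggAgg ⇒ gggAggg ⇒ ggggAgggg ⇒ gggggAggggg ⇒ ggggggAgggggg ⇒ ggggggaAagggggg ⇒ ggggggaaAaagggggg ⇒ ggggggaaaAaaagggggg ⇒ ggggggaaaaAaaaagggggg ⇒ ggggggaaaaaAaaaaagggggg ⇒ ggggggaaaaaaAaaaaaagggggg ⇒ ggggggaaaaaaaaaaaagggggg

A ⇒ gAg   [A → g A g]
gAg ⇒ ggAgg   [A → g A g]
ggAgg ⇒ gggAggg   [A → g A g]
gggAggg ⇒ ggggAgggg   [A → g A g]
ggggAgggg ⇒ gggggAggggg   [A → g A g]
gggggAggggg ⇒ ggggggAgggggg   [A → g A g]
ggggggAgggggg ⇒ ggggggaAagggggg   [A → a A a]
ggggggaAagggggg ⇒ ggggggaaAaagggggg   [A → a A a]
ggggggaaAaagggggg ⇒ ggggggaaaAaaagggggg   [A → a A a]
ggggggaaaAaaagggggg ⇒ ggggggaaaaAaaaagggggg   [A → a A a]
ggggggaaaaAaaaagggggg ⇒ ggggggaaaaaAaaaaagggggg   [A → a A a]
ggggggaaaaaAaaaaagggggg ⇒ ggggggaaaaaaAaaaaaagggggg   [A → a A a]
ggggggaaaaaaAaaaaaagggggg ⇒ ggggggaaaaaaaaaaaagggggg   [A → epsilon]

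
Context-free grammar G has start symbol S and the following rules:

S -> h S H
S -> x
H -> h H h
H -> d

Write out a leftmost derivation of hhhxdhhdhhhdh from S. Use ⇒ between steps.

S ⇒ hSH   [S -> h S H]
hSH ⇒ hhSHH   [S -> h S H]
hhSHH ⇒ hhhSHHH   [S -> h S H]
hhhSHHH ⇒ hhhxHHH   [S -> x]
hhhxHHH ⇒ hhhxdHH   [H -> d]
hhhxdHH ⇒ hhhxdhHhH   [H -> h H h]
hhhxdhHhH ⇒ hhhxdhhHhhH   [H -> h H h]
hhhxdhhHhhH ⇒ hhhxdhhdhhH   [H -> d]
hhhxdhhdhhH ⇒ hhhxdhhdhhhHh   [H -> h H h]
hhhxdhhdhhhHh ⇒ hhhxdhhdhhhdh   [H -> d]

S ⇒ hSH ⇒ hhSHH ⇒ hhhSHHH ⇒ hhhxHHH ⇒ hhhxdHH ⇒ hhhxdhHhH ⇒ hhhxdhhHhhH ⇒ hhhxdhhdhhH ⇒ hhhxdhhdhhhHh ⇒ hhhxdhhdhhhdh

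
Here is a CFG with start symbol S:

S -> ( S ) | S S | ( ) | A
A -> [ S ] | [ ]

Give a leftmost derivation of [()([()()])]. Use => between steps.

S => A => [S] => [SS] => [()S] => [()(S)] => [()(A)] => [()([S])] => [()([SS])] => [()([()S])] => [()([()()])]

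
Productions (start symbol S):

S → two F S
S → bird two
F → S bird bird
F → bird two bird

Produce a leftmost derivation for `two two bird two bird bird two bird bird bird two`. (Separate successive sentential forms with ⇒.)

S ⇒ two F S ⇒ two S bird bird S ⇒ two two F S bird bird S ⇒ two two bird two bird S bird bird S ⇒ two two bird two bird bird two bird bird S ⇒ two two bird two bird bird two bird bird bird two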